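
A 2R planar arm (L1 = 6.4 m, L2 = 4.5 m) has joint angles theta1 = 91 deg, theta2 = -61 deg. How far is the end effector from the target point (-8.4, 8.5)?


End effector via forward kinematics:
x = L1*cos(t1) + L2*cos(t1+t2) = 3.7854
y = L1*sin(t1) + L2*sin(t1+t2) = 8.649
Distance to target:
d = sqrt((-8.4 - 3.7854)^2 + (8.5 - 8.649)^2)
= sqrt(148.4844 + 0.0222)
= 12.1863 m


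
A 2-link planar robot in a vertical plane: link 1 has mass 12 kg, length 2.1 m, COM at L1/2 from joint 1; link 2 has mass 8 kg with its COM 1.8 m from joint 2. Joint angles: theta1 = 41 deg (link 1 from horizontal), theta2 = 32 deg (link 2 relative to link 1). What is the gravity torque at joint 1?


Horizontal distance from joint 1 to link-1 COM:
  x_c1 = (L1/2)*cos(t1) = 1.05 * 0.7547 = 0.7924 m
Horizontal distance from joint 1 to link-2 COM:
  x_c2 = L1*cos(t1) + Lc2*cos(t1+t2)
       = 2.1*0.7547 + 1.8*0.2924 = 2.1112 m
tau1 = m1*g*x_c1 + m2*g*x_c2
     = 12*9.81*0.7924 + 8*9.81*2.1112
     = 93.2866 + 165.6838
     = 258.9704 Nm


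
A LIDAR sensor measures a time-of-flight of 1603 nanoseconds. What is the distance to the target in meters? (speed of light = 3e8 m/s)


tof = 1603 ns = 1.603e-06 s
dist = c * tof / 2
= 3e8 * 1.603e-06 / 2
= 240.45 m


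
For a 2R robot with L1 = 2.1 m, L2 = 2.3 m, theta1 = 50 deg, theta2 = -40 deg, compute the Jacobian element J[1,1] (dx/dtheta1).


J[1,1] = -L1*sin(t1) - L2*sin(t1+t2)
= -2.1*sin(50) - 2.3*sin(10)
= -2.0081


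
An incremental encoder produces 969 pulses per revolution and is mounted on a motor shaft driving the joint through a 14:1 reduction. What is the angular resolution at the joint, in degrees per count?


counts per rev = 969
effective counts at joint = 969 * 14 = 13566
resolution = 360 / 13566
= 0.0265 deg/count


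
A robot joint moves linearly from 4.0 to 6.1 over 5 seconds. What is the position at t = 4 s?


s = t/T = 4/5 = 0.8
p(t) = p0 + (pf-p0)*s
= 4.0 + (6.1 - 4.0) * 0.8
= 5.68


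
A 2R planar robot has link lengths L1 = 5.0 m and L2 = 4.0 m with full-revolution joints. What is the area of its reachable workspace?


r_max = L1 + L2 = 9.0 m
r_min = |L1 - L2| = 1.0 m
Area = pi*(r_max^2 - r_min^2)
= pi*(81.0 - 1.0)
= pi * 80.0
= 251.3274 m^2


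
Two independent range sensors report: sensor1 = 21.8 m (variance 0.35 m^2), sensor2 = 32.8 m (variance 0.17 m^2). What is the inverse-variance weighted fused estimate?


w1 = (1/var1) / (1/var1 + 1/var2)
   = 2.8571 / (2.8571 + 5.8824) = 0.3269
w2 = 1 - w1 = 0.6731
fused = w1*s1 + w2*s2 = 7.1269 + 22.0769
= 29.2038 m


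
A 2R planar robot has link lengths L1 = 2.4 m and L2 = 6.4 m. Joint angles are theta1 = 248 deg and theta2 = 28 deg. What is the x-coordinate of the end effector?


Convert angles to radians: theta1 = 4.3284, theta2 = 0.4887
x = L1*cos(theta1) + L2*cos(theta1+theta2)
x = -0.8991 + 0.669
x = -0.2301


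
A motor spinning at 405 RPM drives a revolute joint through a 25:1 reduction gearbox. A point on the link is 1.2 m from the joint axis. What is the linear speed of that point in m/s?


omega_motor = 405 * 2*pi/60 = 42.4115 rad/s
omega_joint = omega_motor / 25 = 1.6965 rad/s
v = omega_joint * r = 1.6965 * 1.2
= 2.0358 m/s


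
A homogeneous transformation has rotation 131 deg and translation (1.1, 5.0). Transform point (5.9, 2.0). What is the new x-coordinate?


x' = cos(theta)*px - sin(theta)*py + tx
= -0.6561*5.9 - 0.7547*2.0 + 1.1
= -4.2802


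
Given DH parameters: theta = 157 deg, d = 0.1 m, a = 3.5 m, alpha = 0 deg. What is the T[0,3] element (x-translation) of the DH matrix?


T[0,3] = a * cos(theta)
= 3.5 * cos(157 deg)
= 3.5 * -0.9205
= -3.2218


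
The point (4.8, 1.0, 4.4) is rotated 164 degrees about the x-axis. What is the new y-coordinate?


Rotation about x-axis: y' = y*cos(theta) - z*sin(theta)
= 1.0 * -0.9613 - 4.4 * 0.2756
= -2.1741


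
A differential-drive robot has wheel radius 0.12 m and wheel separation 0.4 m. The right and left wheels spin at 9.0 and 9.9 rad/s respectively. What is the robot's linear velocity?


vR = r*wR = 0.12*9.0 = 1.08 m/s
vL = r*wL = 0.12*9.9 = 1.188 m/s
v = (vR+vL)/2 = 1.134 m/s
omega = (vR-vL)/L = -0.27 rad/s
linear velocity = 1.134 m/s


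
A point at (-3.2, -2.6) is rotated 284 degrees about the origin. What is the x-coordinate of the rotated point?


x' = x*cos(theta) - y*sin(theta)
cos(284 deg) = 0.2419, sin(284 deg) = -0.9703
x' = -3.2 * 0.2419 - -2.6 * -0.9703
= -0.7742 - 2.5228
= -3.2969


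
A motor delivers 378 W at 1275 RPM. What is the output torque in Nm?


omega = 1275 * 2*pi/60 = 133.5177 rad/s
tau = P / omega = 378 / 133.5177
= 2.8311 Nm


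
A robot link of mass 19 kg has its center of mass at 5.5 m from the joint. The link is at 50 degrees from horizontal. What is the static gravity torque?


tau = m*g*L*cos(angle)
= 19 * 9.81 * 5.5 * cos(50 deg)
= 19 * 9.81 * 5.5 * 0.6428
= 658.9505 Nm


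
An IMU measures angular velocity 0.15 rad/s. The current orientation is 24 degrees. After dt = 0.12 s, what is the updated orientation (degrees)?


delta_theta = w * dt = 0.15 * 0.12 = 0.018 rad
= 1.0313 deg
theta_new = 24 + 1.0313 = 25.0313 deg


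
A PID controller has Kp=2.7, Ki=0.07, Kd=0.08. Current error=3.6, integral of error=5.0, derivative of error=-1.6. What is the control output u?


u = Kp*e + Ki*int(e) + Kd*de/dt
= 2.7*3.6 + 0.07*5.0 + 0.08*(-1.6)
= 9.72 + 0.35 + -0.128
= 9.942


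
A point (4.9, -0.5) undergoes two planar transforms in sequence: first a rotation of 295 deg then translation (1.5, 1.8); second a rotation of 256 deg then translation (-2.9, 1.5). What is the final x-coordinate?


After transform 1:
x1 = cos(295)*4.9 - sin(295)*-0.5 + 1.5 = 3.1177
y1 = sin(295)*4.9 + cos(295)*-0.5 + 1.8 = -2.8522
After transform 2:
x2 = cos(256)*3.1177 - sin(256)*-2.8522 + -2.9
= -6.4217


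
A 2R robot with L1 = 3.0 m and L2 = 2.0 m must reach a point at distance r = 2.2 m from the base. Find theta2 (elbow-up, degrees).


cos(theta2) = (r^2 - L1^2 - L2^2) / (2*L1*L2)
cos(theta2) = (4.84 - 9.0 - 4.0) / 12.0
cos(theta2) = -0.68
theta2 = 132.8436 degrees


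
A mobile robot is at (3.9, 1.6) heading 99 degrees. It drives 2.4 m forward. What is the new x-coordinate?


x_new = x0 + d*cos(theta)
= 3.9 + 2.4*cos(99)
= 3.9 + -0.3754
= 3.5246


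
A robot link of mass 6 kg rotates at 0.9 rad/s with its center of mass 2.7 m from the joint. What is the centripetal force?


F = m * omega^2 * r
= 6 * 0.9^2 * 2.7
= 6 * 0.81 * 2.7
= 13.122 N


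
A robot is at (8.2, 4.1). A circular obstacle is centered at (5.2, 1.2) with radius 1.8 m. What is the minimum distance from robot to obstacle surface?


center_dist = sqrt((8.2-5.2)^2 + (4.1-1.2)^2)
= sqrt(9.0 + 8.41)
= 4.1725
min_dist = center_dist - radius = 4.1725 - 1.8 = 2.3725 m


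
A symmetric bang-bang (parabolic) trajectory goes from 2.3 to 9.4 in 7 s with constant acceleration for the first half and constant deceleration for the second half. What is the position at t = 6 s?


Symmetric rest-to-rest: each phase covers (pf-p0)/2 in time T/2. 0.5*a*(T/2)^2 = (pf-p0)/2 => a = 4*(pf-p0)/T^2
a = 4*(9.4-2.3)/7^2 = 0.5796
t = 6 is in the deceleration phase (t > T/2).
p = pf - 0.5*a*(T-t)^2 = 9.4 - 0.5*0.5796*1^2
= 9.1102


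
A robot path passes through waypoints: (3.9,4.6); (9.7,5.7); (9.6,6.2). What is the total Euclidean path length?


Segment lengths:
  seg1 = sqrt((5.8)^2 + (1.1)^2) = 5.9034
  seg2 = sqrt((-0.1)^2 + (0.5)^2) = 0.5099
Total = 6.4133


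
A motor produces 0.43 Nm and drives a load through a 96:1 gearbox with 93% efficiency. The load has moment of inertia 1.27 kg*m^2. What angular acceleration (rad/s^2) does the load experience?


tau_out = tau_motor * N * eta
= 0.43 * 96 * 0.93 = 38.3904 Nm
alpha = tau_out / I = 38.3904 / 1.27
= 30.2287 rad/s^2


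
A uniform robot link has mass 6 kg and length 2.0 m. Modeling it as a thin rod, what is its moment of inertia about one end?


I = (1/3) * m * L^2
= (1/3) * 6 * 2.0^2
= 0.333333 * 6 * 4.0
= 8.0 kg*m^2


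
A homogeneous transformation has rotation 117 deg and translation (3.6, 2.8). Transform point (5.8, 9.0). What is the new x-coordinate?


x' = cos(theta)*px - sin(theta)*py + tx
= -0.454*5.8 - 0.891*9.0 + 3.6
= -7.0522


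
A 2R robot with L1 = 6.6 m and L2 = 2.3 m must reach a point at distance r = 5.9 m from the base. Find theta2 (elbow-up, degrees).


cos(theta2) = (r^2 - L1^2 - L2^2) / (2*L1*L2)
cos(theta2) = (34.81 - 43.56 - 5.29) / 30.36
cos(theta2) = -0.462451
theta2 = 117.5454 degrees


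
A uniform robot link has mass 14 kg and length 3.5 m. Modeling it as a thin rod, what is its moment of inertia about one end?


I = (1/3) * m * L^2
= (1/3) * 14 * 3.5^2
= 0.333333 * 14 * 12.25
= 57.1667 kg*m^2


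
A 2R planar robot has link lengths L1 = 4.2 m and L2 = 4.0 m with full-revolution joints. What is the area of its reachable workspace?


r_max = L1 + L2 = 8.2 m
r_min = |L1 - L2| = 0.2 m
Area = pi*(r_max^2 - r_min^2)
= pi*(67.24 - 0.04)
= pi * 67.2
= 211.115 m^2


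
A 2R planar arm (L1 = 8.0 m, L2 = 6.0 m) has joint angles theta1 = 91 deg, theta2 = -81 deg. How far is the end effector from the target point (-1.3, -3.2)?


End effector via forward kinematics:
x = L1*cos(t1) + L2*cos(t1+t2) = 5.7692
y = L1*sin(t1) + L2*sin(t1+t2) = 9.0407
Distance to target:
d = sqrt((-1.3 - 5.7692)^2 + (-3.2 - 9.0407)^2)
= sqrt(49.974 + 149.834)
= 14.1353 m


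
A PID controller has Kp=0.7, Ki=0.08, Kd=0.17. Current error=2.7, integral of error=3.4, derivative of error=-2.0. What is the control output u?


u = Kp*e + Ki*int(e) + Kd*de/dt
= 0.7*2.7 + 0.08*3.4 + 0.17*(-2.0)
= 1.89 + 0.272 + -0.34
= 1.822


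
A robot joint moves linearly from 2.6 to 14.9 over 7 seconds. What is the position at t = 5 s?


s = t/T = 5/7 = 0.7143
p(t) = p0 + (pf-p0)*s
= 2.6 + (14.9 - 2.6) * 0.7143
= 11.3857


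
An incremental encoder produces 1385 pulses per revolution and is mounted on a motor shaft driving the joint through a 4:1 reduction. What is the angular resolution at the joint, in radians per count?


counts per rev = 1385
effective counts at joint = 1385 * 4 = 5540
resolution = 2*pi / 5540
= 0.0011 rad/count


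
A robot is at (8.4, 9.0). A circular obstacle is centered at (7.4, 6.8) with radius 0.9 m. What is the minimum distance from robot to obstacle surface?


center_dist = sqrt((8.4-7.4)^2 + (9.0-6.8)^2)
= sqrt(1.0 + 4.84)
= 2.4166
min_dist = center_dist - radius = 2.4166 - 0.9 = 1.5166 m


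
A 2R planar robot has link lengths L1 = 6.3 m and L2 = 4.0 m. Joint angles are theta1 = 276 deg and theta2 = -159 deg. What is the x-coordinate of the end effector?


Convert angles to radians: theta1 = 4.8171, theta2 = -2.7751
x = L1*cos(theta1) + L2*cos(theta1+theta2)
x = 0.6585 + -1.816
x = -1.1574


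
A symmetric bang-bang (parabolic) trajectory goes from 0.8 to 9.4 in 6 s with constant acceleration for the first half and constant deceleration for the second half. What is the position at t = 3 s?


Symmetric rest-to-rest: each phase covers (pf-p0)/2 in time T/2. 0.5*a*(T/2)^2 = (pf-p0)/2 => a = 4*(pf-p0)/T^2
a = 4*(9.4-0.8)/6^2 = 0.9556
t = 3 is in the acceleration phase (t <= T/2).
p = p0 + 0.5*a*t^2 = 0.8 + 0.5*0.9556*3^2
= 5.1


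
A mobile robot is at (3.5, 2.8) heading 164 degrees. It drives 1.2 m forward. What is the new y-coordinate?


y_new = y0 + d*sin(theta)
= 2.8 + 1.2*sin(164)
= 2.8 + 0.3308
= 3.1308


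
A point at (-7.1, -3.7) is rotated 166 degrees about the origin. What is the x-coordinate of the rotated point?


x' = x*cos(theta) - y*sin(theta)
cos(166 deg) = -0.9703, sin(166 deg) = 0.2419
x' = -7.1 * -0.9703 - -3.7 * 0.2419
= 6.8891 - -0.8951
= 7.7842


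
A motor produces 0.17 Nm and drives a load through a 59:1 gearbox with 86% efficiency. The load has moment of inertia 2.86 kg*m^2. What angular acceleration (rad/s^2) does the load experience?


tau_out = tau_motor * N * eta
= 0.17 * 59 * 0.86 = 8.6258 Nm
alpha = tau_out / I = 8.6258 / 2.86
= 3.016 rad/s^2


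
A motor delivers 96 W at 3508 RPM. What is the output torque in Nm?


omega = 3508 * 2*pi/60 = 367.3569 rad/s
tau = P / omega = 96 / 367.3569
= 0.2613 Nm


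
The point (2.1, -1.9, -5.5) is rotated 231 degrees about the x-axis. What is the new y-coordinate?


Rotation about x-axis: y' = y*cos(theta) - z*sin(theta)
= -1.9 * -0.6293 - -5.5 * -0.7771
= -3.0786


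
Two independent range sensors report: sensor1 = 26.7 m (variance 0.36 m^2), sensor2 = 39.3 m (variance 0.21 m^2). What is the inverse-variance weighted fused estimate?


w1 = (1/var1) / (1/var1 + 1/var2)
   = 2.7778 / (2.7778 + 4.7619) = 0.3684
w2 = 1 - w1 = 0.6316
fused = w1*s1 + w2*s2 = 9.8368 + 24.8211
= 34.6579 m


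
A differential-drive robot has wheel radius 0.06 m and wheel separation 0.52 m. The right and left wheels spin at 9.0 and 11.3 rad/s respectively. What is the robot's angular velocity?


vR = r*wR = 0.06*9.0 = 0.54 m/s
vL = r*wL = 0.06*11.3 = 0.678 m/s
v = (vR+vL)/2 = 0.609 m/s
omega = (vR-vL)/L = -0.2654 rad/s
angular velocity = -0.2654 rad/s


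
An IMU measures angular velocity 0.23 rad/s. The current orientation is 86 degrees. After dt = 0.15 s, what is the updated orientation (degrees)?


delta_theta = w * dt = 0.23 * 0.15 = 0.0345 rad
= 1.9767 deg
theta_new = 86 + 1.9767 = 87.9767 deg


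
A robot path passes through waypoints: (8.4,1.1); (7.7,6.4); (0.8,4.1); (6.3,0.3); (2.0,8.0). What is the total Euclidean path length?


Segment lengths:
  seg1 = sqrt((-0.7)^2 + (5.3)^2) = 5.346
  seg2 = sqrt((-6.9)^2 + (-2.3)^2) = 7.2732
  seg3 = sqrt((5.5)^2 + (-3.8)^2) = 6.6851
  seg4 = sqrt((-4.3)^2 + (7.7)^2) = 8.8193
Total = 28.1236


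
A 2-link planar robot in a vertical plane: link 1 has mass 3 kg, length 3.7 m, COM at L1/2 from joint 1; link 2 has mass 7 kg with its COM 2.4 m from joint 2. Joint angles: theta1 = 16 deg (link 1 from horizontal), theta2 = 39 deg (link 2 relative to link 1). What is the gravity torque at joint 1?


Horizontal distance from joint 1 to link-1 COM:
  x_c1 = (L1/2)*cos(t1) = 1.85 * 0.9613 = 1.7783 m
Horizontal distance from joint 1 to link-2 COM:
  x_c2 = L1*cos(t1) + Lc2*cos(t1+t2)
       = 3.7*0.9613 + 2.4*0.5736 = 4.9333 m
tau1 = m1*g*x_c1 + m2*g*x_c2
     = 3*9.81*1.7783 + 7*9.81*4.9333
     = 52.3364 + 338.7664
     = 391.1028 Nm


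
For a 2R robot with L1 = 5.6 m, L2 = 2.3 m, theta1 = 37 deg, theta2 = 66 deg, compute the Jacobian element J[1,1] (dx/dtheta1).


J[1,1] = -L1*sin(t1) - L2*sin(t1+t2)
= -5.6*sin(37) - 2.3*sin(103)
= -5.6112


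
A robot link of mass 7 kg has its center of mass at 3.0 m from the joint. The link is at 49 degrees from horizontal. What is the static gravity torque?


tau = m*g*L*cos(angle)
= 7 * 9.81 * 3.0 * cos(49 deg)
= 7 * 9.81 * 3.0 * 0.6561
= 135.1547 Nm


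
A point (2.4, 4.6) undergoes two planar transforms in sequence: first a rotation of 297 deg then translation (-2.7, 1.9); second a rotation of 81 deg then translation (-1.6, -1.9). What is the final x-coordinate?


After transform 1:
x1 = cos(297)*2.4 - sin(297)*4.6 + -2.7 = 2.4882
y1 = sin(297)*2.4 + cos(297)*4.6 + 1.9 = 1.8499
After transform 2:
x2 = cos(81)*2.4882 - sin(81)*1.8499 + -1.6
= -3.0379


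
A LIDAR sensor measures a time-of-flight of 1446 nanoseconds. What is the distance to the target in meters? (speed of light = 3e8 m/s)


tof = 1446 ns = 1.446e-06 s
dist = c * tof / 2
= 3e8 * 1.446e-06 / 2
= 216.9 m


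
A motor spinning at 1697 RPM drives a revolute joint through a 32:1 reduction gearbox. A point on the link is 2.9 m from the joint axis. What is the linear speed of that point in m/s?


omega_motor = 1697 * 2*pi/60 = 177.7094 rad/s
omega_joint = omega_motor / 32 = 5.5534 rad/s
v = omega_joint * r = 5.5534 * 2.9
= 16.1049 m/s


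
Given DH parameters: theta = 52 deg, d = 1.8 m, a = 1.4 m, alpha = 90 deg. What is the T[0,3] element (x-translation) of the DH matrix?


T[0,3] = a * cos(theta)
= 1.4 * cos(52 deg)
= 1.4 * 0.6157
= 0.8619


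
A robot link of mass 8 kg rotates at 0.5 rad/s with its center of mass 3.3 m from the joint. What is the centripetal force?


F = m * omega^2 * r
= 8 * 0.5^2 * 3.3
= 8 * 0.25 * 3.3
= 6.6 N


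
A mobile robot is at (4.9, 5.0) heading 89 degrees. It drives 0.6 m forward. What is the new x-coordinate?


x_new = x0 + d*cos(theta)
= 4.9 + 0.6*cos(89)
= 4.9 + 0.0105
= 4.9105


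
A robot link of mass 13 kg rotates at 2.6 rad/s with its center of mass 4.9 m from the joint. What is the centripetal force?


F = m * omega^2 * r
= 13 * 2.6^2 * 4.9
= 13 * 6.76 * 4.9
= 430.612 N


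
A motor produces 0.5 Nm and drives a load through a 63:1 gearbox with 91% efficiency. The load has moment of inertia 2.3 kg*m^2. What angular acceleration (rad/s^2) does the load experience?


tau_out = tau_motor * N * eta
= 0.5 * 63 * 0.91 = 28.665 Nm
alpha = tau_out / I = 28.665 / 2.3
= 12.463 rad/s^2


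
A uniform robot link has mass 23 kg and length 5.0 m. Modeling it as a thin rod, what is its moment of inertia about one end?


I = (1/3) * m * L^2
= (1/3) * 23 * 5.0^2
= 0.333333 * 23 * 25.0
= 191.6667 kg*m^2


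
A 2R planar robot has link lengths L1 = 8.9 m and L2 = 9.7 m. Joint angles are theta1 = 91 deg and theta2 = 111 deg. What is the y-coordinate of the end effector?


Convert angles to radians: theta1 = 1.5882, theta2 = 1.9373
y = L1*sin(theta1) + L2*sin(theta1+theta2)
y = 8.8986 + -3.6337
y = 5.265


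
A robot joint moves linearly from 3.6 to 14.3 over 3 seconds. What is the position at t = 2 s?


s = t/T = 2/3 = 0.6667
p(t) = p0 + (pf-p0)*s
= 3.6 + (14.3 - 3.6) * 0.6667
= 10.7333


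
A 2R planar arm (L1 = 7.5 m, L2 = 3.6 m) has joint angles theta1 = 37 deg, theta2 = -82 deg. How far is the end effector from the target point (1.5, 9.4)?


End effector via forward kinematics:
x = L1*cos(t1) + L2*cos(t1+t2) = 8.5354
y = L1*sin(t1) + L2*sin(t1+t2) = 1.968
Distance to target:
d = sqrt((1.5 - 8.5354)^2 + (9.4 - 1.968)^2)
= sqrt(49.4962 + 55.2342)
= 10.2338 m


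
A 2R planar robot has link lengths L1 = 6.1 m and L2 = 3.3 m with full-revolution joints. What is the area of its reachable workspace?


r_max = L1 + L2 = 9.4 m
r_min = |L1 - L2| = 2.8 m
Area = pi*(r_max^2 - r_min^2)
= pi*(88.36 - 7.84)
= pi * 80.52
= 252.961 m^2


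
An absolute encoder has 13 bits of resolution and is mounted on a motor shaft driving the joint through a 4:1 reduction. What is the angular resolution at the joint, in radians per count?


counts = 2^13 = 8192
effective counts at joint = 8192 * 4 = 32768
resolution = 2*pi / 32768
= 1.9175e-04 rad/count


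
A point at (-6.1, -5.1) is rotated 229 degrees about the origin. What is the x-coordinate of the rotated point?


x' = x*cos(theta) - y*sin(theta)
cos(229 deg) = -0.6561, sin(229 deg) = -0.7547
x' = -6.1 * -0.6561 - -5.1 * -0.7547
= 4.002 - 3.849
= 0.1529


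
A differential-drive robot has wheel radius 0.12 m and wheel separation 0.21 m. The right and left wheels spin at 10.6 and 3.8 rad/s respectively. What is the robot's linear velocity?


vR = r*wR = 0.12*10.6 = 1.272 m/s
vL = r*wL = 0.12*3.8 = 0.456 m/s
v = (vR+vL)/2 = 0.864 m/s
omega = (vR-vL)/L = 3.8857 rad/s
linear velocity = 0.864 m/s


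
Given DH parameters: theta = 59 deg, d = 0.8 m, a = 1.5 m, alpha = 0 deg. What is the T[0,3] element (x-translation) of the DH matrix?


T[0,3] = a * cos(theta)
= 1.5 * cos(59 deg)
= 1.5 * 0.515
= 0.7726


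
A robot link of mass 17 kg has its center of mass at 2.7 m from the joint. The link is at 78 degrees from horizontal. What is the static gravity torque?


tau = m*g*L*cos(angle)
= 17 * 9.81 * 2.7 * cos(78 deg)
= 17 * 9.81 * 2.7 * 0.2079
= 93.6183 Nm


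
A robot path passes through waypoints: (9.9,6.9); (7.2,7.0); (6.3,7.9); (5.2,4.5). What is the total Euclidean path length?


Segment lengths:
  seg1 = sqrt((-2.7)^2 + (0.1)^2) = 2.7019
  seg2 = sqrt((-0.9)^2 + (0.9)^2) = 1.2728
  seg3 = sqrt((-1.1)^2 + (-3.4)^2) = 3.5735
Total = 7.5482


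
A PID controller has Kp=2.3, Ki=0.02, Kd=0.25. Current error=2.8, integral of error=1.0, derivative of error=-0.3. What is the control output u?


u = Kp*e + Ki*int(e) + Kd*de/dt
= 2.3*2.8 + 0.02*1.0 + 0.25*(-0.3)
= 6.44 + 0.02 + -0.075
= 6.385


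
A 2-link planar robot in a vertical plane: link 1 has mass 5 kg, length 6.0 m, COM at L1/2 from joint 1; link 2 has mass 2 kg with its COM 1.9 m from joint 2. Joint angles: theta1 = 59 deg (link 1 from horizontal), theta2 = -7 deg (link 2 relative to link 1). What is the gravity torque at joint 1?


Horizontal distance from joint 1 to link-1 COM:
  x_c1 = (L1/2)*cos(t1) = 3.0 * 0.515 = 1.5451 m
Horizontal distance from joint 1 to link-2 COM:
  x_c2 = L1*cos(t1) + Lc2*cos(t1+t2)
       = 6.0*0.515 + 1.9*0.6157 = 4.26 m
tau1 = m1*g*x_c1 + m2*g*x_c2
     = 5*9.81*1.5451 + 2*9.81*4.26
     = 75.7879 + 83.5809
     = 159.3688 Nm


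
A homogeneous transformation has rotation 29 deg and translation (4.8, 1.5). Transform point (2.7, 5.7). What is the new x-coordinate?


x' = cos(theta)*px - sin(theta)*py + tx
= 0.8746*2.7 - 0.4848*5.7 + 4.8
= 4.3981


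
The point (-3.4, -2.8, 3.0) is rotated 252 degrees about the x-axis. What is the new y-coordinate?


Rotation about x-axis: y' = y*cos(theta) - z*sin(theta)
= -2.8 * -0.309 - 3.0 * -0.9511
= 3.7184


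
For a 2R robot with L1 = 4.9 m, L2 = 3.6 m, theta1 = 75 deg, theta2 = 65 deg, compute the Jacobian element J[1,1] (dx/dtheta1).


J[1,1] = -L1*sin(t1) - L2*sin(t1+t2)
= -4.9*sin(75) - 3.6*sin(140)
= -7.0471


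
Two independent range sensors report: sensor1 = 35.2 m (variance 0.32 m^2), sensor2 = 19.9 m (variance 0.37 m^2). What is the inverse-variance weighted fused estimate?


w1 = (1/var1) / (1/var1 + 1/var2)
   = 3.125 / (3.125 + 2.7027) = 0.5362
w2 = 1 - w1 = 0.4638
fused = w1*s1 + w2*s2 = 18.8754 + 9.229
= 28.1043 m


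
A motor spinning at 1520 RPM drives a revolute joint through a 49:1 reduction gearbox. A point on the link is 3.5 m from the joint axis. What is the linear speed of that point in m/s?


omega_motor = 1520 * 2*pi/60 = 159.174 rad/s
omega_joint = omega_motor / 49 = 3.2484 rad/s
v = omega_joint * r = 3.2484 * 3.5
= 11.3696 m/s


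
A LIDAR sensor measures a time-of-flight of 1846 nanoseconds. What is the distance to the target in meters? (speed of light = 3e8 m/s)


tof = 1846 ns = 1.846e-06 s
dist = c * tof / 2
= 3e8 * 1.846e-06 / 2
= 276.9 m


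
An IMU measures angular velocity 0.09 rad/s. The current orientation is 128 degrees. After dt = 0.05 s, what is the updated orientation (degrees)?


delta_theta = w * dt = 0.09 * 0.05 = 0.0045 rad
= 0.2578 deg
theta_new = 128 + 0.2578 = 128.2578 deg


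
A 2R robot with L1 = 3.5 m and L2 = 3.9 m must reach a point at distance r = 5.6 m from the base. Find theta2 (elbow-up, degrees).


cos(theta2) = (r^2 - L1^2 - L2^2) / (2*L1*L2)
cos(theta2) = (31.36 - 12.25 - 15.21) / 27.3
cos(theta2) = 0.142857
theta2 = 81.7868 degrees


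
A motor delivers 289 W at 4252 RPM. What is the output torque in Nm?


omega = 4252 * 2*pi/60 = 445.2684 rad/s
tau = P / omega = 289 / 445.2684
= 0.649 Nm


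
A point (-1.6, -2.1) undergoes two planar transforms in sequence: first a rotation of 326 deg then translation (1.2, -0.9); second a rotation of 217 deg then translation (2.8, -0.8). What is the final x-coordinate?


After transform 1:
x1 = cos(326)*-1.6 - sin(326)*-2.1 + 1.2 = -1.3008
y1 = sin(326)*-1.6 + cos(326)*-2.1 + -0.9 = -1.7463
After transform 2:
x2 = cos(217)*-1.3008 - sin(217)*-1.7463 + 2.8
= 2.7879


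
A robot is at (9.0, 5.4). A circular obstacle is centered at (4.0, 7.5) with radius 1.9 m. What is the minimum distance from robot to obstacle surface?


center_dist = sqrt((9.0-4.0)^2 + (5.4-7.5)^2)
= sqrt(25.0 + 4.41)
= 5.4231
min_dist = center_dist - radius = 5.4231 - 1.9 = 3.5231 m


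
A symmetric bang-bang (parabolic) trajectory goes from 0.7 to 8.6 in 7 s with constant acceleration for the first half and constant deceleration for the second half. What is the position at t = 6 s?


Symmetric rest-to-rest: each phase covers (pf-p0)/2 in time T/2. 0.5*a*(T/2)^2 = (pf-p0)/2 => a = 4*(pf-p0)/T^2
a = 4*(8.6-0.7)/7^2 = 0.6449
t = 6 is in the deceleration phase (t > T/2).
p = pf - 0.5*a*(T-t)^2 = 8.6 - 0.5*0.6449*1^2
= 8.2776


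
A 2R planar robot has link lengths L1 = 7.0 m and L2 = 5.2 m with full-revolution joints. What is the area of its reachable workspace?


r_max = L1 + L2 = 12.2 m
r_min = |L1 - L2| = 1.8 m
Area = pi*(r_max^2 - r_min^2)
= pi*(148.84 - 3.24)
= pi * 145.6
= 457.4159 m^2


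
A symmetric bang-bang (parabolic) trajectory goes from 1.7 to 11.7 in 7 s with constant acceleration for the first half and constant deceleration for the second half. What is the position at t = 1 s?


Symmetric rest-to-rest: each phase covers (pf-p0)/2 in time T/2. 0.5*a*(T/2)^2 = (pf-p0)/2 => a = 4*(pf-p0)/T^2
a = 4*(11.7-1.7)/7^2 = 0.8163
t = 1 is in the acceleration phase (t <= T/2).
p = p0 + 0.5*a*t^2 = 1.7 + 0.5*0.8163*1^2
= 2.1082


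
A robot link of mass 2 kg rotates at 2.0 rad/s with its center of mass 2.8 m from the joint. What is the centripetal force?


F = m * omega^2 * r
= 2 * 2.0^2 * 2.8
= 2 * 4.0 * 2.8
= 22.4 N


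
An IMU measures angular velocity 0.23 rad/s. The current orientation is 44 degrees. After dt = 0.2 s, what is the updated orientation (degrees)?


delta_theta = w * dt = 0.23 * 0.2 = 0.046 rad
= 2.6356 deg
theta_new = 44 + 2.6356 = 46.6356 deg


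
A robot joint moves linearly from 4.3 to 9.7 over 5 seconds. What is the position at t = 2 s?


s = t/T = 2/5 = 0.4
p(t) = p0 + (pf-p0)*s
= 4.3 + (9.7 - 4.3) * 0.4
= 6.46


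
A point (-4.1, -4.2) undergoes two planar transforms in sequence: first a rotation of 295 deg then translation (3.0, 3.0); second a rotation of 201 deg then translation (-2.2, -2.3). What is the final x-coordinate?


After transform 1:
x1 = cos(295)*-4.1 - sin(295)*-4.2 + 3.0 = -2.5392
y1 = sin(295)*-4.1 + cos(295)*-4.2 + 3.0 = 4.9409
After transform 2:
x2 = cos(201)*-2.5392 - sin(201)*4.9409 + -2.2
= 1.9412


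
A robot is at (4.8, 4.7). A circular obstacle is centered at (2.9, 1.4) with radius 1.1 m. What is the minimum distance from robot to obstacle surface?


center_dist = sqrt((4.8-2.9)^2 + (4.7-1.4)^2)
= sqrt(3.61 + 10.89)
= 3.8079
min_dist = center_dist - radius = 3.8079 - 1.1 = 2.7079 m


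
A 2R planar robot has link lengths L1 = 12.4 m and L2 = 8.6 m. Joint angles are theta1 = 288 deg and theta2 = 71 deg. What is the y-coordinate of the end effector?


Convert angles to radians: theta1 = 5.0265, theta2 = 1.2392
y = L1*sin(theta1) + L2*sin(theta1+theta2)
y = -11.7931 + -0.1501
y = -11.9432


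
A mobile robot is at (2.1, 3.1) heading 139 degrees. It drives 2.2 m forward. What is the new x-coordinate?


x_new = x0 + d*cos(theta)
= 2.1 + 2.2*cos(139)
= 2.1 + -1.6604
= 0.4396


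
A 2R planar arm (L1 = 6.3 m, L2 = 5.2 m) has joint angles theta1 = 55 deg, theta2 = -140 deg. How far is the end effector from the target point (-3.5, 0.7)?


End effector via forward kinematics:
x = L1*cos(t1) + L2*cos(t1+t2) = 4.0667
y = L1*sin(t1) + L2*sin(t1+t2) = -0.0196
Distance to target:
d = sqrt((-3.5 - 4.0667)^2 + (0.7 - -0.0196)^2)
= sqrt(57.2556 + 0.5178)
= 7.6009 m


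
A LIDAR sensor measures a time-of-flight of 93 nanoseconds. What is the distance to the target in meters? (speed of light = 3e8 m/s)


tof = 93 ns = 9.3e-08 s
dist = c * tof / 2
= 3e8 * 9.3e-08 / 2
= 13.95 m


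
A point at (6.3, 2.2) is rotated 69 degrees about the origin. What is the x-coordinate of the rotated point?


x' = x*cos(theta) - y*sin(theta)
cos(69 deg) = 0.3584, sin(69 deg) = 0.9336
x' = 6.3 * 0.3584 - 2.2 * 0.9336
= 2.2577 - 2.0539
= 0.2038


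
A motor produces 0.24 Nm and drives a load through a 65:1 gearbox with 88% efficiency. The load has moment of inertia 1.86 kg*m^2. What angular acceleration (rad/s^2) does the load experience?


tau_out = tau_motor * N * eta
= 0.24 * 65 * 0.88 = 13.728 Nm
alpha = tau_out / I = 13.728 / 1.86
= 7.3806 rad/s^2


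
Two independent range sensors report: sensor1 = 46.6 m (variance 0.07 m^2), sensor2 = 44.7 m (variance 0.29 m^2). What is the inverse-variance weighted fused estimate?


w1 = (1/var1) / (1/var1 + 1/var2)
   = 14.2857 / (14.2857 + 3.4483) = 0.8056
w2 = 1 - w1 = 0.1944
fused = w1*s1 + w2*s2 = 37.5389 + 8.6917
= 46.2306 m


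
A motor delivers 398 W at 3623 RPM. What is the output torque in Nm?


omega = 3623 * 2*pi/60 = 379.3997 rad/s
tau = P / omega = 398 / 379.3997
= 1.049 Nm


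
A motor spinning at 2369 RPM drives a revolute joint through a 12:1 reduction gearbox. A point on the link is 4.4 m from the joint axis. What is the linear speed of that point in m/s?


omega_motor = 2369 * 2*pi/60 = 248.0811 rad/s
omega_joint = omega_motor / 12 = 20.6734 rad/s
v = omega_joint * r = 20.6734 * 4.4
= 90.9631 m/s


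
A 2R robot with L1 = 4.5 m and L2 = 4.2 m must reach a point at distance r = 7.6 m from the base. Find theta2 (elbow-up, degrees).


cos(theta2) = (r^2 - L1^2 - L2^2) / (2*L1*L2)
cos(theta2) = (57.76 - 20.25 - 17.64) / 37.8
cos(theta2) = 0.525661
theta2 = 58.2872 degrees


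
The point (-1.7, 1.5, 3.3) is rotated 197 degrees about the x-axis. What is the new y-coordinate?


Rotation about x-axis: y' = y*cos(theta) - z*sin(theta)
= 1.5 * -0.9563 - 3.3 * -0.2924
= -0.4696


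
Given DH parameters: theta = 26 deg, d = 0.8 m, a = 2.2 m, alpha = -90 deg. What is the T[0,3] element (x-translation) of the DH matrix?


T[0,3] = a * cos(theta)
= 2.2 * cos(26 deg)
= 2.2 * 0.8988
= 1.9773


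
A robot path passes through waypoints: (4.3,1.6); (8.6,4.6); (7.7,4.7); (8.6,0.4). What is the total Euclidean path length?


Segment lengths:
  seg1 = sqrt((4.3)^2 + (3.0)^2) = 5.2431
  seg2 = sqrt((-0.9)^2 + (0.1)^2) = 0.9055
  seg3 = sqrt((0.9)^2 + (-4.3)^2) = 4.3932
Total = 10.5418


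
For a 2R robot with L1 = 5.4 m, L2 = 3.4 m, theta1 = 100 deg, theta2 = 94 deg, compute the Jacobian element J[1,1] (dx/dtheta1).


J[1,1] = -L1*sin(t1) - L2*sin(t1+t2)
= -5.4*sin(100) - 3.4*sin(194)
= -4.4954


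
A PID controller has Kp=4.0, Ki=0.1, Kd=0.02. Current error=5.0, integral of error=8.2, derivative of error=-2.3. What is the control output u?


u = Kp*e + Ki*int(e) + Kd*de/dt
= 4.0*5.0 + 0.1*8.2 + 0.02*(-2.3)
= 20.0 + 0.82 + -0.046
= 20.774


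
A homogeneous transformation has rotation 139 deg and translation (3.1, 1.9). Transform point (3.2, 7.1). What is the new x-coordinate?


x' = cos(theta)*px - sin(theta)*py + tx
= -0.7547*3.2 - 0.6561*7.1 + 3.1
= -3.9731


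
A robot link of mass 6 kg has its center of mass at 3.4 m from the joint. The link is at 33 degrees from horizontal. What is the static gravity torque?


tau = m*g*L*cos(angle)
= 6 * 9.81 * 3.4 * cos(33 deg)
= 6 * 9.81 * 3.4 * 0.8387
= 167.8381 Nm


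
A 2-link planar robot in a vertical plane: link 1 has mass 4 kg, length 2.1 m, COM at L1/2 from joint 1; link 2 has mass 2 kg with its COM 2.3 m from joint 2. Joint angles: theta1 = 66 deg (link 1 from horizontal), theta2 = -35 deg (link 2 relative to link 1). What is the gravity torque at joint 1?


Horizontal distance from joint 1 to link-1 COM:
  x_c1 = (L1/2)*cos(t1) = 1.05 * 0.4067 = 0.4271 m
Horizontal distance from joint 1 to link-2 COM:
  x_c2 = L1*cos(t1) + Lc2*cos(t1+t2)
       = 2.1*0.4067 + 2.3*0.8572 = 2.8256 m
tau1 = m1*g*x_c1 + m2*g*x_c2
     = 4*9.81*0.4271 + 2*9.81*2.8256
     = 16.7584 + 55.4389
     = 72.1973 Nm


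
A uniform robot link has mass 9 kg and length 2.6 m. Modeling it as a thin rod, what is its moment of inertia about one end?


I = (1/3) * m * L^2
= (1/3) * 9 * 2.6^2
= 0.333333 * 9 * 6.76
= 20.28 kg*m^2


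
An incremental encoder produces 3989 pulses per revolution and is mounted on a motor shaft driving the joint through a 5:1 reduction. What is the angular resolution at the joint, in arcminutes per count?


counts per rev = 3989
effective counts at joint = 3989 * 5 = 19945
resolution = 360*60 / 19945
= 1.083 arcmin/count


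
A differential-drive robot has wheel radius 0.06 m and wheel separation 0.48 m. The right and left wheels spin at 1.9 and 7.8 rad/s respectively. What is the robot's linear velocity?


vR = r*wR = 0.06*1.9 = 0.114 m/s
vL = r*wL = 0.06*7.8 = 0.468 m/s
v = (vR+vL)/2 = 0.291 m/s
omega = (vR-vL)/L = -0.7375 rad/s
linear velocity = 0.291 m/s


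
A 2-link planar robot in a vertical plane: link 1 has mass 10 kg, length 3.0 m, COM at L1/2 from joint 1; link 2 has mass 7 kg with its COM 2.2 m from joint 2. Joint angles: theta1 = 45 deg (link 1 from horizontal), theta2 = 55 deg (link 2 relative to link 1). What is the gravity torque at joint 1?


Horizontal distance from joint 1 to link-1 COM:
  x_c1 = (L1/2)*cos(t1) = 1.5 * 0.7071 = 1.0607 m
Horizontal distance from joint 1 to link-2 COM:
  x_c2 = L1*cos(t1) + Lc2*cos(t1+t2)
       = 3.0*0.7071 + 2.2*-0.1736 = 1.7393 m
tau1 = m1*g*x_c1 + m2*g*x_c2
     = 10*9.81*1.0607 + 7*9.81*1.7393
     = 104.0508 + 119.4373
     = 223.4881 Nm


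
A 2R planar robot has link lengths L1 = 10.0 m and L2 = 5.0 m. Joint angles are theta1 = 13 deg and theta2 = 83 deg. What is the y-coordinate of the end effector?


Convert angles to radians: theta1 = 0.2269, theta2 = 1.4486
y = L1*sin(theta1) + L2*sin(theta1+theta2)
y = 2.2495 + 4.9726
y = 7.2221


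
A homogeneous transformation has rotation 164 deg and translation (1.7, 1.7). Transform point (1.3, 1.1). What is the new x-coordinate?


x' = cos(theta)*px - sin(theta)*py + tx
= -0.9613*1.3 - 0.2756*1.1 + 1.7
= 0.1472


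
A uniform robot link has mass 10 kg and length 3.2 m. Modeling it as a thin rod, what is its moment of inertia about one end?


I = (1/3) * m * L^2
= (1/3) * 10 * 3.2^2
= 0.333333 * 10 * 10.24
= 34.1333 kg*m^2


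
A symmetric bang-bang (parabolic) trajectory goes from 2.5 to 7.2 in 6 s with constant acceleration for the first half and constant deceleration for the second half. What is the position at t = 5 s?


Symmetric rest-to-rest: each phase covers (pf-p0)/2 in time T/2. 0.5*a*(T/2)^2 = (pf-p0)/2 => a = 4*(pf-p0)/T^2
a = 4*(7.2-2.5)/6^2 = 0.5222
t = 5 is in the deceleration phase (t > T/2).
p = pf - 0.5*a*(T-t)^2 = 7.2 - 0.5*0.5222*1^2
= 6.9389


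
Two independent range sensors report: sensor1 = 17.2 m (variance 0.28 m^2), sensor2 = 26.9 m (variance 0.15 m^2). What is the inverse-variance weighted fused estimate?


w1 = (1/var1) / (1/var1 + 1/var2)
   = 3.5714 / (3.5714 + 6.6667) = 0.3488
w2 = 1 - w1 = 0.6512
fused = w1*s1 + w2*s2 = 6.0 + 17.5163
= 23.5163 m


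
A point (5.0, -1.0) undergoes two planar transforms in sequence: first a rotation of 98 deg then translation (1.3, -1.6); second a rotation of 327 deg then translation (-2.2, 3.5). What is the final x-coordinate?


After transform 1:
x1 = cos(98)*5.0 - sin(98)*-1.0 + 1.3 = 1.5944
y1 = sin(98)*5.0 + cos(98)*-1.0 + -1.6 = 3.4905
After transform 2:
x2 = cos(327)*1.5944 - sin(327)*3.4905 + -2.2
= 1.0382


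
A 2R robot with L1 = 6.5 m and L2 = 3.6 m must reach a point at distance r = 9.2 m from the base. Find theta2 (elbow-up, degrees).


cos(theta2) = (r^2 - L1^2 - L2^2) / (2*L1*L2)
cos(theta2) = (84.64 - 42.25 - 12.96) / 46.8
cos(theta2) = 0.628846
theta2 = 51.035 degrees


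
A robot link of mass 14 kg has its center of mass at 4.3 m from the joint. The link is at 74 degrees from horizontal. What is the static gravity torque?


tau = m*g*L*cos(angle)
= 14 * 9.81 * 4.3 * cos(74 deg)
= 14 * 9.81 * 4.3 * 0.2756
= 162.7809 Nm


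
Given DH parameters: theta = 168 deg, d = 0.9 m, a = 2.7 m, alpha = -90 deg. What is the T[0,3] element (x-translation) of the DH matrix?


T[0,3] = a * cos(theta)
= 2.7 * cos(168 deg)
= 2.7 * -0.9781
= -2.641


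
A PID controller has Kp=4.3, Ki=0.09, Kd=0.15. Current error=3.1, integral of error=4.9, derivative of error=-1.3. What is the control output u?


u = Kp*e + Ki*int(e) + Kd*de/dt
= 4.3*3.1 + 0.09*4.9 + 0.15*(-1.3)
= 13.33 + 0.441 + -0.195
= 13.576


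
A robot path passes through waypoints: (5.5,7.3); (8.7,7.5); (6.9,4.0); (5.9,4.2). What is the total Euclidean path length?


Segment lengths:
  seg1 = sqrt((3.2)^2 + (0.2)^2) = 3.2062
  seg2 = sqrt((-1.8)^2 + (-3.5)^2) = 3.9357
  seg3 = sqrt((-1.0)^2 + (0.2)^2) = 1.0198
Total = 8.1618


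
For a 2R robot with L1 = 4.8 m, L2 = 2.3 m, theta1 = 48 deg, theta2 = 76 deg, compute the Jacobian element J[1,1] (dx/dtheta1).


J[1,1] = -L1*sin(t1) - L2*sin(t1+t2)
= -4.8*sin(48) - 2.3*sin(124)
= -5.4739


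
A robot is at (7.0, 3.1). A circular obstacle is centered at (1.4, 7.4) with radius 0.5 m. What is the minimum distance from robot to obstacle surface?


center_dist = sqrt((7.0-1.4)^2 + (3.1-7.4)^2)
= sqrt(31.36 + 18.49)
= 7.0605
min_dist = center_dist - radius = 7.0605 - 0.5 = 6.5605 m


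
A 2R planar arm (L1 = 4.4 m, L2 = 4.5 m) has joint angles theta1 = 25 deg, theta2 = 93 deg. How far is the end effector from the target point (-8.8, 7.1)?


End effector via forward kinematics:
x = L1*cos(t1) + L2*cos(t1+t2) = 1.8751
y = L1*sin(t1) + L2*sin(t1+t2) = 5.8328
Distance to target:
d = sqrt((-8.8 - 1.8751)^2 + (7.1 - 5.8328)^2)
= sqrt(113.9584 + 1.6058)
= 10.7501 m


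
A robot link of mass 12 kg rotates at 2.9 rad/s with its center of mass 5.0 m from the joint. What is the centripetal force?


F = m * omega^2 * r
= 12 * 2.9^2 * 5.0
= 12 * 8.41 * 5.0
= 504.6 N


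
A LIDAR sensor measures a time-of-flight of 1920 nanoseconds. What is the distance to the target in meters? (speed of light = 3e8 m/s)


tof = 1920 ns = 1.92e-06 s
dist = c * tof / 2
= 3e8 * 1.92e-06 / 2
= 288.0 m


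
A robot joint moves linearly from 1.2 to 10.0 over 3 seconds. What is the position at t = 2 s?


s = t/T = 2/3 = 0.6667
p(t) = p0 + (pf-p0)*s
= 1.2 + (10.0 - 1.2) * 0.6667
= 7.0667


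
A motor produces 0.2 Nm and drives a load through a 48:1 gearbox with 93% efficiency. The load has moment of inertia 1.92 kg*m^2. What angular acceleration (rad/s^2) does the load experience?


tau_out = tau_motor * N * eta
= 0.2 * 48 * 0.93 = 8.928 Nm
alpha = tau_out / I = 8.928 / 1.92
= 4.65 rad/s^2


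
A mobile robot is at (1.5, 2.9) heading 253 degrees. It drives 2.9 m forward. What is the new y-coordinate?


y_new = y0 + d*sin(theta)
= 2.9 + 2.9*sin(253)
= 2.9 + -2.7733
= 0.1267


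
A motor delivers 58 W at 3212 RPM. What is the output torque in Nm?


omega = 3212 * 2*pi/60 = 336.3599 rad/s
tau = P / omega = 58 / 336.3599
= 0.1724 Nm


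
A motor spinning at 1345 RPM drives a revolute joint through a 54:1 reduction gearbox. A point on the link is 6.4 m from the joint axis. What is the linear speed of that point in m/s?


omega_motor = 1345 * 2*pi/60 = 140.8481 rad/s
omega_joint = omega_motor / 54 = 2.6083 rad/s
v = omega_joint * r = 2.6083 * 6.4
= 16.6931 m/s


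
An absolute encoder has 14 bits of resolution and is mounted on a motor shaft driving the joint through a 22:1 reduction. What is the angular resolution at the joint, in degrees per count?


counts = 2^14 = 16384
effective counts at joint = 16384 * 22 = 360448
resolution = 360 / 360448
= 9.9876e-04 deg/count


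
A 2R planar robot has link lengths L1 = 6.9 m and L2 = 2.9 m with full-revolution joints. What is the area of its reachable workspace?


r_max = L1 + L2 = 9.8 m
r_min = |L1 - L2| = 4.0 m
Area = pi*(r_max^2 - r_min^2)
= pi*(96.04 - 16.0)
= pi * 80.04
= 251.4531 m^2


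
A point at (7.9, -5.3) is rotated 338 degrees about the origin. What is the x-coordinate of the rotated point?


x' = x*cos(theta) - y*sin(theta)
cos(338 deg) = 0.9272, sin(338 deg) = -0.3746
x' = 7.9 * 0.9272 - -5.3 * -0.3746
= 7.3248 - 1.9854
= 5.3393


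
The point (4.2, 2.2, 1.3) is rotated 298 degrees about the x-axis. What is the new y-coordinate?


Rotation about x-axis: y' = y*cos(theta) - z*sin(theta)
= 2.2 * 0.4695 - 1.3 * -0.8829
= 2.1807
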